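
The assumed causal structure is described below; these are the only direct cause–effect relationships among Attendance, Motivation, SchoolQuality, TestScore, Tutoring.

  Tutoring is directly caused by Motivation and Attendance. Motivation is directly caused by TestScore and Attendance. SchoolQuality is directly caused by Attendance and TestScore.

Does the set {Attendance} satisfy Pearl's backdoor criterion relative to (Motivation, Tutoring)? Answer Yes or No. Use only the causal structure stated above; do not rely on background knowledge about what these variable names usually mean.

Yes

Backdoor paths from Motivation to Tutoring (paths whose first edge points into Motivation):
  P1: Motivation <- Attendance -> Tutoring
  P2: Motivation <- TestScore -> SchoolQuality <- Attendance -> Tutoring
Condition 1 (no descendant of Motivation in the set): holds — descendants of Motivation are {Tutoring}; none are in {Attendance}.
Condition 2 (every backdoor path blocked by {Attendance}):
  P1: blocked at fork node Attendance ∈ conditioning set.
  P2: blocked at collider SchoolQuality (neither it nor any descendant is in the conditioning set).
{Attendance} satisfies the backdoor criterion.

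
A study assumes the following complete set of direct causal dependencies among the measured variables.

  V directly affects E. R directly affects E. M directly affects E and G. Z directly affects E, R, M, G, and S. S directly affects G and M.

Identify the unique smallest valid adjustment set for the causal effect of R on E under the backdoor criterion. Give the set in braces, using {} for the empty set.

{Z}

Variables eligible for adjustment (non-descendants of R, excluding R and E): {G, M, S, V, Z}.
Backdoor paths from R to E:
  P1: R <- Z -> S -> M -> E
  P2: R <- Z -> S -> G <- M -> E
  P3: R <- Z -> M -> E
  P4: R <- Z -> G <- S -> M -> E
  P5: R <- Z -> G <- M -> E
  P6: R <- Z -> E
The empty set is not sufficient: P1 (R <- Z -> S -> M -> E) has no collider blocking it and no conditioned non-collider, so it is open.
Try {Z}:
  P1: blocked at fork node Z ∈ conditioning set.
  P2: blocked at fork node Z ∈ conditioning set.
  P3: blocked at fork node Z ∈ conditioning set.
  P4: blocked at fork node Z ∈ conditioning set.
  P5: blocked at fork node Z ∈ conditioning set.
  P6: blocked at fork node Z ∈ conditioning set.
{Z} contains no descendant of R and blocks every backdoor path.
No other singleton works — e.g. {S} leaves P3 open — so {Z} is the unique smallest valid adjustment set.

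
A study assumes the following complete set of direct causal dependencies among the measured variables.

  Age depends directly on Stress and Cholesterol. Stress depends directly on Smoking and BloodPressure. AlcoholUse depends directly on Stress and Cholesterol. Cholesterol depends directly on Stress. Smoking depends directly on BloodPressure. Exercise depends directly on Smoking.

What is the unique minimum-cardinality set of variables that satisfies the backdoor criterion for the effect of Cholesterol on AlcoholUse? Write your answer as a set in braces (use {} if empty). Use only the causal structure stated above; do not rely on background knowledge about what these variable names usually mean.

{Stress}

Variables eligible for adjustment (non-descendants of Cholesterol, excluding Cholesterol and AlcoholUse): {BloodPressure, Exercise, Smoking, Stress}.
Backdoor paths from Cholesterol to AlcoholUse:
  P1: Cholesterol <- Stress -> AlcoholUse
The empty set is not sufficient: P1 (Cholesterol <- Stress -> AlcoholUse) has no collider blocking it and no conditioned non-collider, so it is open.
Try {Stress}:
  P1: blocked at fork node Stress ∈ conditioning set.
{Stress} contains no descendant of Cholesterol and blocks every backdoor path.
No other singleton works — e.g. {BloodPressure} leaves P1 open — so {Stress} is the unique smallest valid adjustment set.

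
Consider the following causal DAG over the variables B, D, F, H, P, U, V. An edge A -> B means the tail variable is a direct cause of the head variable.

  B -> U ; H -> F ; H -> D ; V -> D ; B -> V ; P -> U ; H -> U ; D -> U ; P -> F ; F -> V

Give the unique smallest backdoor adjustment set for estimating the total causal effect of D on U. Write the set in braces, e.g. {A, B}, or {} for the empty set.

{H, V}

Variables eligible for adjustment (non-descendants of D, excluding D and U): {B, F, H, P, V}.
Backdoor paths from D to U:
  P1: D <- H -> F <- P -> U
  P2: D <- H -> F -> V <- B -> U
  P3: D <- H -> U
  P4: D <- V <- B -> U
  P5: D <- V <- F <- H -> U
  P6: D <- V <- F <- P -> U
The empty set is not sufficient: P3 (D <- H -> U) has no collider blocking it and no conditioned non-collider, so it is open.
Try {H, V}:
  P1: blocked at fork node H ∈ conditioning set.
  P2: blocked at fork node H ∈ conditioning set.
  P3: blocked at fork node H ∈ conditioning set.
  P4: blocked at chain node V ∈ conditioning set.
  P5: blocked at chain node V ∈ conditioning set.
  P6: blocked at chain node V ∈ conditioning set.
{H, V} contains no descendant of D and blocks every backdoor path.
Every element of {H, V} is needed (dropping H leaves P1 open; dropping V leaves P4 open), so no proper subset is valid.
Among all size-2 subsets of the eligible variables, only {H, V} blocks every backdoor path, so it is the unique smallest valid adjustment set.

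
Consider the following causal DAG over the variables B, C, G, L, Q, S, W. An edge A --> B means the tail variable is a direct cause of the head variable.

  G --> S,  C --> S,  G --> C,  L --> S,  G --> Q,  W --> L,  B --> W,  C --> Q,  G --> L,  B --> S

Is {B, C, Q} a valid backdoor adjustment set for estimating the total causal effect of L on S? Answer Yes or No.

Backdoor paths from L to S (paths whose first edge points into L):
  P1: L <- G -> C -> S
  P2: L <- G -> Q <- C -> S
  P3: L <- G -> S
  P4: L <- W <- B -> S
Condition 1 (no descendant of L in the set): holds — descendants of L are {S}; none are in {B, C, Q}.
Condition 2 (every backdoor path blocked by {B, C, Q}):
  P1: blocked at chain node C ∈ conditioning set.
  P2: blocked at fork node C ∈ conditioning set.
  P3: open — no interior node is in the conditioning set.
  P4: blocked at fork node B ∈ conditioning set.
{B, C, Q} does not satisfy the backdoor criterion.

No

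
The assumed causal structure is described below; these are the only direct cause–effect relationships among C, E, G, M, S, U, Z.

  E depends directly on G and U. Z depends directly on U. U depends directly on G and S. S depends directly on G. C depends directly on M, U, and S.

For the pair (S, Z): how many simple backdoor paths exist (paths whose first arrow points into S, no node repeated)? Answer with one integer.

A backdoor path from S to Z is any simple undirected path whose first edge points into S (i.e. leaves S via a parent).
Parents of S: {G}.
Enumerating:
  P1: S <- G -> U -> Z
  P2: S <- G -> E <- U -> Z
That exhausts the simple backdoor paths. Count: 2.

2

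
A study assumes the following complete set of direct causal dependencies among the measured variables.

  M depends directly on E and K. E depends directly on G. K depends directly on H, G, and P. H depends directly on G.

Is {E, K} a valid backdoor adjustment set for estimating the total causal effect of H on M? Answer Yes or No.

Backdoor paths from H to M (paths whose first edge points into H):
  P1: H <- G -> K -> M
  P2: H <- G -> E -> M
Condition 1 (no descendant of H in the set): FAILS — K is a descendant of H.
Condition 2 (every backdoor path blocked by {E, K}):
  P1: blocked at chain node K ∈ conditioning set.
  P2: blocked at chain node E ∈ conditioning set.
{E, K} does not satisfy the backdoor criterion.

No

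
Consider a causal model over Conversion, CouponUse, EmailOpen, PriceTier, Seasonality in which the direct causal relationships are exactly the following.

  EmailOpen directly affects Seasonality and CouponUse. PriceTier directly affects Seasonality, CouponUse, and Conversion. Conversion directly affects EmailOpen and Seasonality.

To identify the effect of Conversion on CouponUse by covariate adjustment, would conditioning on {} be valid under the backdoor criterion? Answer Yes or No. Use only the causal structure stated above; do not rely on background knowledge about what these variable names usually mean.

Backdoor paths from Conversion to CouponUse (paths whose first edge points into Conversion):
  P1: Conversion <- PriceTier -> CouponUse
  P2: Conversion <- PriceTier -> Seasonality <- EmailOpen -> CouponUse
Condition 1 (no descendant of Conversion in the set): holds — descendants of Conversion are {CouponUse, EmailOpen, Seasonality}; none are in {}.
Condition 2 (every backdoor path blocked by {}):
  P1: open — no interior node is in the conditioning set.
  P2: blocked at collider Seasonality (neither it nor any descendant is in the conditioning set).
{} does not satisfy the backdoor criterion.

No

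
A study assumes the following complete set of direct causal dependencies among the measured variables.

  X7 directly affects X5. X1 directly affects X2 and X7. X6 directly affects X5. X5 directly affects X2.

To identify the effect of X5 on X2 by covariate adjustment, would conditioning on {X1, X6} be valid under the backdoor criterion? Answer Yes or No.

Yes

Backdoor paths from X5 to X2 (paths whose first edge points into X5):
  P1: X5 <- X7 <- X1 -> X2
Condition 1 (no descendant of X5 in the set): holds — descendants of X5 are {X2}; none are in {X1, X6}.
Condition 2 (every backdoor path blocked by {X1, X6}):
  P1: blocked at fork node X1 ∈ conditioning set.
{X1, X6} satisfies the backdoor criterion.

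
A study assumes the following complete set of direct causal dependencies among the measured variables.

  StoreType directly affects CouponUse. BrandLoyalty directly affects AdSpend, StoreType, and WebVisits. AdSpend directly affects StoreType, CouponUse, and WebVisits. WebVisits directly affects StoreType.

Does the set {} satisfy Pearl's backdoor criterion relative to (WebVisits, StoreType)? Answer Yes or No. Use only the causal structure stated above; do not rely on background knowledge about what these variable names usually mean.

No

Backdoor paths from WebVisits to StoreType (paths whose first edge points into WebVisits):
  P1: WebVisits <- BrandLoyalty -> AdSpend -> StoreType
  P2: WebVisits <- BrandLoyalty -> AdSpend -> CouponUse <- StoreType
  P3: WebVisits <- BrandLoyalty -> StoreType
  P4: WebVisits <- AdSpend <- BrandLoyalty -> StoreType
  P5: WebVisits <- AdSpend -> StoreType
  P6: WebVisits <- AdSpend -> CouponUse <- StoreType
Condition 1 (no descendant of WebVisits in the set): holds — descendants of WebVisits are {CouponUse, StoreType}; none are in {}.
Condition 2 (every backdoor path blocked by {}):
  P1: open — no interior node is in the conditioning set.
  P2: blocked at collider CouponUse (neither it nor any descendant is in the conditioning set).
  P3: open — no interior node is in the conditioning set.
  P4: open — no interior node is in the conditioning set.
  P5: open — no interior node is in the conditioning set.
  P6: blocked at collider CouponUse (neither it nor any descendant is in the conditioning set).
{} does not satisfy the backdoor criterion.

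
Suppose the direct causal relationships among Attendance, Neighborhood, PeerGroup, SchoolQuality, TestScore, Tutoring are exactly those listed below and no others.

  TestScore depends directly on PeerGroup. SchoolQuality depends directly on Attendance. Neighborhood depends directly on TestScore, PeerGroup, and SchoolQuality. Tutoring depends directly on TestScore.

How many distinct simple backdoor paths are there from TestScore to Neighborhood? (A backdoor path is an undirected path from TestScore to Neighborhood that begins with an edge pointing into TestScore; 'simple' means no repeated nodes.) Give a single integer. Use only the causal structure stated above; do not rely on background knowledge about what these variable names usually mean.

1

A backdoor path from TestScore to Neighborhood is any simple undirected path whose first edge points into TestScore (i.e. leaves TestScore via a parent).
Parents of TestScore: {PeerGroup}.
Enumerating:
  P1: TestScore <- PeerGroup -> Neighborhood
That exhausts the simple backdoor paths. Count: 1.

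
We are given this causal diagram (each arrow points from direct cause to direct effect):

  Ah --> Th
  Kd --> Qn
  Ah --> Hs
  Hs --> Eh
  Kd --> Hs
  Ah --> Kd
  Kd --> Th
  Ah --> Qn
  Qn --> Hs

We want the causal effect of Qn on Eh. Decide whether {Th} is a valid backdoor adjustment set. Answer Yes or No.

No

Backdoor paths from Qn to Eh (paths whose first edge points into Qn):
  P1: Qn <- Ah -> Kd -> Hs -> Eh
  P2: Qn <- Ah -> Th <- Kd -> Hs -> Eh
  P3: Qn <- Ah -> Hs -> Eh
  P4: Qn <- Kd <- Ah -> Hs -> Eh
  P5: Qn <- Kd -> Th <- Ah -> Hs -> Eh
  P6: Qn <- Kd -> Hs -> Eh
Condition 1 (no descendant of Qn in the set): holds — descendants of Qn are {Eh, Hs}; none are in {Th}.
Condition 2 (every backdoor path blocked by {Th}):
  P1: open — no interior node is in the conditioning set.
  P2: open — collider(s) Th are conditioned on (or have a conditioned descendant) and no non-collider on the path is in the set.
  P3: open — no interior node is in the conditioning set.
  P4: open — no interior node is in the conditioning set.
  P5: open — collider(s) Th are conditioned on (or have a conditioned descendant) and no non-collider on the path is in the set.
  P6: open — no interior node is in the conditioning set.
{Th} does not satisfy the backdoor criterion.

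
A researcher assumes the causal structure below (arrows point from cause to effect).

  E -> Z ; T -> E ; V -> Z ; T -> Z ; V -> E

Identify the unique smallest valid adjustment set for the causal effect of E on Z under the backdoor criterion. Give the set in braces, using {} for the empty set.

Variables eligible for adjustment (non-descendants of E, excluding E and Z): {T, V}.
Backdoor paths from E to Z:
  P1: E <- V -> Z
  P2: E <- T -> Z
The empty set is not sufficient: P1 (E <- V -> Z) has no collider blocking it and no conditioned non-collider, so it is open.
Try {T, V}:
  P1: blocked at fork node V ∈ conditioning set.
  P2: blocked at fork node T ∈ conditioning set.
{T, V} contains no descendant of E and blocks every backdoor path.
Every element of {T, V} is needed (dropping T leaves P2 open; dropping V leaves P1 open), so no proper subset is valid.
Among all size-2 subsets of the eligible variables, only {T, V} blocks every backdoor path, so it is the unique smallest valid adjustment set.

{T, V}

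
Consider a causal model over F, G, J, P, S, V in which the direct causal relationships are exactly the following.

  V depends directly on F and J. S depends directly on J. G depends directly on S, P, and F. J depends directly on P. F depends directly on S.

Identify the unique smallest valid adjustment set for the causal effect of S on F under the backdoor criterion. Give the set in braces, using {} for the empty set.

{}

Variables eligible for adjustment (non-descendants of S, excluding S and F): {J, P}.
Backdoor paths from S to F:
  P1: S <- J <- P -> G <- F
  P2: S <- J -> V <- F
Each backdoor path contains an unconditioned collider, so every path is already blocked with the empty conditioning set:
  P1: blocked at collider G (neither it nor any descendant is in the conditioning set).
  P2: blocked at collider V (neither it nor any descendant is in the conditioning set).
The empty set is therefore the unique smallest valid set.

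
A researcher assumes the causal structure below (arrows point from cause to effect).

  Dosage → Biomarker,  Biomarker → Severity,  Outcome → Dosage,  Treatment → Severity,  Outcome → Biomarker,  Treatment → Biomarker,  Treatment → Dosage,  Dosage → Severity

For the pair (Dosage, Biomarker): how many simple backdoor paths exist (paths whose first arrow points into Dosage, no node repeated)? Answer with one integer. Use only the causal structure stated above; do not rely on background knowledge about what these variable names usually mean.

A backdoor path from Dosage to Biomarker is any simple undirected path whose first edge points into Dosage (i.e. leaves Dosage via a parent).
Parents of Dosage: {Outcome, Treatment}.
Enumerating:
  P1: Dosage <- Outcome -> Biomarker
  P2: Dosage <- Treatment -> Biomarker
  P3: Dosage <- Treatment -> Severity <- Biomarker
That exhausts the simple backdoor paths. Count: 3.

3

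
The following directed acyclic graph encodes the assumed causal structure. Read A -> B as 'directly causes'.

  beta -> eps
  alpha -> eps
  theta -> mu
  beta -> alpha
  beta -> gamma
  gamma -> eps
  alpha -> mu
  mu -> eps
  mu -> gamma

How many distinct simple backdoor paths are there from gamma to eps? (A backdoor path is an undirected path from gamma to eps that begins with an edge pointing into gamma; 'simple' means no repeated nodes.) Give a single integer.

6

A backdoor path from gamma to eps is any simple undirected path whose first edge points into gamma (i.e. leaves gamma via a parent).
Parents of gamma: {beta, mu}.
Enumerating:
  P1: gamma <- beta -> alpha -> mu -> eps
  P2: gamma <- beta -> alpha -> eps
  P3: gamma <- beta -> eps
  P4: gamma <- mu <- alpha <- beta -> eps
  P5: gamma <- mu <- alpha -> eps
  P6: gamma <- mu -> eps
That exhausts the simple backdoor paths. Count: 6.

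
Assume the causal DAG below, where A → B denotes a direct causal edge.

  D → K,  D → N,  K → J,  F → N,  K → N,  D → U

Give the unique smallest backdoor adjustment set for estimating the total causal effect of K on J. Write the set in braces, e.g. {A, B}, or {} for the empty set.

{}

Variables eligible for adjustment (non-descendants of K, excluding K and J): {D, F, U}.
Backdoor paths from K to J:
  (none)
With no backdoor paths the empty set already satisfies the criterion, and it is trivially minimal.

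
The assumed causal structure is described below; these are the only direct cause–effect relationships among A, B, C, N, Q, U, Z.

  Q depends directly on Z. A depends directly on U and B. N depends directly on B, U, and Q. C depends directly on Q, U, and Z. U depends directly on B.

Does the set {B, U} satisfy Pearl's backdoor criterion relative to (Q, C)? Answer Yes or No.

No

Backdoor paths from Q to C (paths whose first edge points into Q):
  P1: Q <- Z -> C
Condition 1 (no descendant of Q in the set): holds — descendants of Q are {C, N}; none are in {B, U}.
Condition 2 (every backdoor path blocked by {B, U}):
  P1: open — no interior node is in the conditioning set.
{B, U} does not satisfy the backdoor criterion.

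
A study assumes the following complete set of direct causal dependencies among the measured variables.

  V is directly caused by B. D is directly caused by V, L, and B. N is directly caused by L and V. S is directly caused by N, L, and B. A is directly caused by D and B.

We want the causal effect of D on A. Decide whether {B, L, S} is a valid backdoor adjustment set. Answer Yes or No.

Yes

Backdoor paths from D to A (paths whose first edge points into D):
  P1: D <- B -> A
  P2: D <- L -> N <- V <- B -> A
  P3: D <- L -> N -> S <- B -> A
  P4: D <- L -> S <- B -> A
  P5: D <- L -> S <- N <- V <- B -> A
  P6: D <- V <- B -> A
  P7: D <- V -> N <- L -> S <- B -> A
  P8: D <- V -> N -> S <- B -> A
Condition 1 (no descendant of D in the set): holds — descendants of D are {A}; none are in {B, L, S}.
Condition 2 (every backdoor path blocked by {B, L, S}):
  P1: blocked at fork node B ∈ conditioning set.
  P2: blocked at fork node L ∈ conditioning set.
  P3: blocked at fork node L ∈ conditioning set.
  P4: blocked at fork node L ∈ conditioning set.
  P5: blocked at fork node L ∈ conditioning set.
  P6: blocked at fork node B ∈ conditioning set.
  P7: blocked at fork node L ∈ conditioning set.
  P8: blocked at fork node B ∈ conditioning set.
{B, L, S} satisfies the backdoor criterion.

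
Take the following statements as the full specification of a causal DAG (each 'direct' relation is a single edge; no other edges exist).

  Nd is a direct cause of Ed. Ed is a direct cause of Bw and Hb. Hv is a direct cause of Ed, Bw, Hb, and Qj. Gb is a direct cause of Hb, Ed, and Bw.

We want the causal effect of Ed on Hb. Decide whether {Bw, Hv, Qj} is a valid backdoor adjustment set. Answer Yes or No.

Backdoor paths from Ed to Hb (paths whose first edge points into Ed):
  P1: Ed <- Hv -> Hb
  P2: Ed <- Hv -> Bw <- Gb -> Hb
  P3: Ed <- Gb -> Hb
  P4: Ed <- Gb -> Bw <- Hv -> Hb
Condition 1 (no descendant of Ed in the set): FAILS — Bw is a descendant of Ed.
Condition 2 (every backdoor path blocked by {Bw, Hv, Qj}):
  P1: blocked at fork node Hv ∈ conditioning set.
  P2: blocked at fork node Hv ∈ conditioning set.
  P3: open — no interior node is in the conditioning set.
  P4: blocked at fork node Hv ∈ conditioning set.
{Bw, Hv, Qj} does not satisfy the backdoor criterion.

No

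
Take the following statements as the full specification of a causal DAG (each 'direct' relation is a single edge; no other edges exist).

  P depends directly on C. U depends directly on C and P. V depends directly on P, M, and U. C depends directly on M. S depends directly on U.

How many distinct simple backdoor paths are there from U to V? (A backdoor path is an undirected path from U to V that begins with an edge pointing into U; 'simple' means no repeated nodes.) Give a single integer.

4

A backdoor path from U to V is any simple undirected path whose first edge points into U (i.e. leaves U via a parent).
Parents of U: {C, P}.
Enumerating:
  P1: U <- C <- M -> V
  P2: U <- C -> P -> V
  P3: U <- P <- C <- M -> V
  P4: U <- P -> V
That exhausts the simple backdoor paths. Count: 4.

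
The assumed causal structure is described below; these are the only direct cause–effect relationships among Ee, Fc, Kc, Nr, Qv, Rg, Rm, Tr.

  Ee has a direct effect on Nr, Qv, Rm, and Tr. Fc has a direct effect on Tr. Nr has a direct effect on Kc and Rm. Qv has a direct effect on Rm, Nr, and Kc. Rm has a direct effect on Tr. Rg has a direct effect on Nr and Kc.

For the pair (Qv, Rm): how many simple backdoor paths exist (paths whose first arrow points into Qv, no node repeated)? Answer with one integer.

3

A backdoor path from Qv to Rm is any simple undirected path whose first edge points into Qv (i.e. leaves Qv via a parent).
Parents of Qv: {Ee}.
Enumerating:
  P1: Qv <- Ee -> Nr -> Rm
  P2: Qv <- Ee -> Rm
  P3: Qv <- Ee -> Tr <- Rm
That exhausts the simple backdoor paths. Count: 3.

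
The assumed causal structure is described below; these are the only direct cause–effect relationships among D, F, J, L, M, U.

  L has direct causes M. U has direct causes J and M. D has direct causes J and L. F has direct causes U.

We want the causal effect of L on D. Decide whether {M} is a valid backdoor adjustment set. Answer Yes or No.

Yes

Backdoor paths from L to D (paths whose first edge points into L):
  P1: L <- M -> U <- J -> D
Condition 1 (no descendant of L in the set): holds — descendants of L are {D}; none are in {M}.
Condition 2 (every backdoor path blocked by {M}):
  P1: blocked at fork node M ∈ conditioning set.
{M} satisfies the backdoor criterion.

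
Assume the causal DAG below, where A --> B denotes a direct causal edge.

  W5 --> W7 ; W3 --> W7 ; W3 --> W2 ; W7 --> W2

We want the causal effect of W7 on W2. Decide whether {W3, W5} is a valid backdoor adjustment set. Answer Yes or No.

Yes

Backdoor paths from W7 to W2 (paths whose first edge points into W7):
  P1: W7 <- W3 -> W2
Condition 1 (no descendant of W7 in the set): holds — descendants of W7 are {W2}; none are in {W3, W5}.
Condition 2 (every backdoor path blocked by {W3, W5}):
  P1: blocked at fork node W3 ∈ conditioning set.
{W3, W5} satisfies the backdoor criterion.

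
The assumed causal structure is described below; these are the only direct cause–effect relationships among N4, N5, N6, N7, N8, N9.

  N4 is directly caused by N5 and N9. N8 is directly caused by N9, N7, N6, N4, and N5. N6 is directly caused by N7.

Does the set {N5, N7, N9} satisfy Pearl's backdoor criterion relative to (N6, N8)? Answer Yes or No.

Backdoor paths from N6 to N8 (paths whose first edge points into N6):
  P1: N6 <- N7 -> N8
Condition 1 (no descendant of N6 in the set): holds — descendants of N6 are {N8}; none are in {N5, N7, N9}.
Condition 2 (every backdoor path blocked by {N5, N7, N9}):
  P1: blocked at fork node N7 ∈ conditioning set.
{N5, N7, N9} satisfies the backdoor criterion.

Yes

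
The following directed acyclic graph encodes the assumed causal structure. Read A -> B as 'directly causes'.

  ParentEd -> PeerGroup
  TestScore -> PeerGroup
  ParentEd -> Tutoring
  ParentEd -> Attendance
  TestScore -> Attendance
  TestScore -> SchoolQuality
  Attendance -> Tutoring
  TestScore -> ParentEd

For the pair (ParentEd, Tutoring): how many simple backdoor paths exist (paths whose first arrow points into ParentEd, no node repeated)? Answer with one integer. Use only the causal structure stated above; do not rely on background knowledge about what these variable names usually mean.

A backdoor path from ParentEd to Tutoring is any simple undirected path whose first edge points into ParentEd (i.e. leaves ParentEd via a parent).
Parents of ParentEd: {TestScore}.
Enumerating:
  P1: ParentEd <- TestScore -> Attendance -> Tutoring
That exhausts the simple backdoor paths. Count: 1.

1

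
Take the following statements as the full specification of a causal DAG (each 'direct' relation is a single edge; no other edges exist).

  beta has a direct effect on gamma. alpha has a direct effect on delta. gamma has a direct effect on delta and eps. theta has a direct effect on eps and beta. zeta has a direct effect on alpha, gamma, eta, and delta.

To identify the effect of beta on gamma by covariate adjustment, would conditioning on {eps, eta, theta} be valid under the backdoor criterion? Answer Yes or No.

No

Backdoor paths from beta to gamma (paths whose first edge points into beta):
  P1: beta <- theta -> eps <- gamma
Condition 1 (no descendant of beta in the set): FAILS — eps is a descendant of beta.
Condition 2 (every backdoor path blocked by {eps, eta, theta}):
  P1: blocked at fork node theta ∈ conditioning set.
{eps, eta, theta} does not satisfy the backdoor criterion.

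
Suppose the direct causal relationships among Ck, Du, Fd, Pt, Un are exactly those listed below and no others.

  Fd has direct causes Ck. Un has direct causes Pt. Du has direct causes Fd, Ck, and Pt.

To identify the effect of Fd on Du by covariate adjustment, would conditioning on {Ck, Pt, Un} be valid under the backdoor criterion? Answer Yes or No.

Yes

Backdoor paths from Fd to Du (paths whose first edge points into Fd):
  P1: Fd <- Ck -> Du
Condition 1 (no descendant of Fd in the set): holds — descendants of Fd are {Du}; none are in {Ck, Pt, Un}.
Condition 2 (every backdoor path blocked by {Ck, Pt, Un}):
  P1: blocked at fork node Ck ∈ conditioning set.
{Ck, Pt, Un} satisfies the backdoor criterion.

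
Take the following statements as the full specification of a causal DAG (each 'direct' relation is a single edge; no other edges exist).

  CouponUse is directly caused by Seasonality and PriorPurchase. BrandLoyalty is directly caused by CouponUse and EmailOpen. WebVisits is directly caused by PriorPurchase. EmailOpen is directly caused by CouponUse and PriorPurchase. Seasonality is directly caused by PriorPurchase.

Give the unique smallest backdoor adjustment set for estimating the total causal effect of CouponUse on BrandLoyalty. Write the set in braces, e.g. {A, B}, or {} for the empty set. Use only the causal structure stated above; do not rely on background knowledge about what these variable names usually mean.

Variables eligible for adjustment (non-descendants of CouponUse, excluding CouponUse and BrandLoyalty): {PriorPurchase, Seasonality, WebVisits}.
Backdoor paths from CouponUse to BrandLoyalty:
  P1: CouponUse <- PriorPurchase -> EmailOpen -> BrandLoyalty
  P2: CouponUse <- Seasonality <- PriorPurchase -> EmailOpen -> BrandLoyalty
The empty set is not sufficient: P1 (CouponUse <- PriorPurchase -> EmailOpen -> BrandLoyalty) has no collider blocking it and no conditioned non-collider, so it is open.
Try {PriorPurchase}:
  P1: blocked at fork node PriorPurchase ∈ conditioning set.
  P2: blocked at fork node PriorPurchase ∈ conditioning set.
{PriorPurchase} contains no descendant of CouponUse and blocks every backdoor path.
No other singleton works — e.g. {Seasonality} leaves P1 open — so {PriorPurchase} is the unique smallest valid adjustment set.

{PriorPurchase}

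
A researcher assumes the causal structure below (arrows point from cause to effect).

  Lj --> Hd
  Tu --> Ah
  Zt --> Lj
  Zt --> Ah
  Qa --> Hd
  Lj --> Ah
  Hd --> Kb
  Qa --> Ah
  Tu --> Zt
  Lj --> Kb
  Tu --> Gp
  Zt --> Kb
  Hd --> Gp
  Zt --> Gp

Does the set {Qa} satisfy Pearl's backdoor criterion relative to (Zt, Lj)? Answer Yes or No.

Yes

Backdoor paths from Zt to Lj (paths whose first edge points into Zt):
  P1: Zt <- Tu -> Ah <- Qa -> Hd <- Lj
  P2: Zt <- Tu -> Ah <- Qa -> Hd -> Kb <- Lj
  P3: Zt <- Tu -> Ah <- Lj
  P4: Zt <- Tu -> Gp <- Hd <- Qa -> Ah <- Lj
  P5: Zt <- Tu -> Gp <- Hd <- Lj
  P6: Zt <- Tu -> Gp <- Hd -> Kb <- Lj
Condition 1 (no descendant of Zt in the set): holds — descendants of Zt are {Ah, Gp, Hd, Kb, Lj}; none are in {Qa}.
Condition 2 (every backdoor path blocked by {Qa}):
  P1: blocked at collider Ah (neither it nor any descendant is in the conditioning set).
  P2: blocked at collider Ah (neither it nor any descendant is in the conditioning set).
  P3: blocked at collider Ah (neither it nor any descendant is in the conditioning set).
  P4: blocked at collider Gp (neither it nor any descendant is in the conditioning set).
  P5: blocked at collider Gp (neither it nor any descendant is in the conditioning set).
  P6: blocked at collider Gp (neither it nor any descendant is in the conditioning set).
{Qa} satisfies the backdoor criterion.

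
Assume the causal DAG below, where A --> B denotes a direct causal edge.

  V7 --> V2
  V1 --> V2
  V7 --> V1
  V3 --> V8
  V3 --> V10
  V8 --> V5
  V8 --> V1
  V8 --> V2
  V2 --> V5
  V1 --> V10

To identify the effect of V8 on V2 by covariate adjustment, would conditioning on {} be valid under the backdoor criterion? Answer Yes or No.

Backdoor paths from V8 to V2 (paths whose first edge points into V8):
  P1: V8 <- V3 -> V10 <- V1 <- V7 -> V2
  P2: V8 <- V3 -> V10 <- V1 -> V2
Condition 1 (no descendant of V8 in the set): holds — descendants of V8 are {V1, V10, V2, V5}; none are in {}.
Condition 2 (every backdoor path blocked by {}):
  P1: blocked at collider V10 (neither it nor any descendant is in the conditioning set).
  P2: blocked at collider V10 (neither it nor any descendant is in the conditioning set).
{} satisfies the backdoor criterion.

Yes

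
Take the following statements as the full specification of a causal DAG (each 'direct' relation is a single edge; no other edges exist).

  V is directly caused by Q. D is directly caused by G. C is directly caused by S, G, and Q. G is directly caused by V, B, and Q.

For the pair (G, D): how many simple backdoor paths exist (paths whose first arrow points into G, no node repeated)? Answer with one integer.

A backdoor path from G to D is any simple undirected path whose first edge points into G (i.e. leaves G via a parent).
Parents of G: {B, Q, V}.
No simple path from any parent of G reaches D without revisiting G, so there are no backdoor paths.

0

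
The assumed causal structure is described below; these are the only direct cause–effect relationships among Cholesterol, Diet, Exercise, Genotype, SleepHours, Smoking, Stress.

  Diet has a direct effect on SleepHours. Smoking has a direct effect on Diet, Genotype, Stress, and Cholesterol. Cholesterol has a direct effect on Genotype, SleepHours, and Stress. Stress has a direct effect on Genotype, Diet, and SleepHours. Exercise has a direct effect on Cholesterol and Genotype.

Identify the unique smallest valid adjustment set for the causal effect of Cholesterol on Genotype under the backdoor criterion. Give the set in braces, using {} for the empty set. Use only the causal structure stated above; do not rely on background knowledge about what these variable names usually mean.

{Exercise, Smoking}

Variables eligible for adjustment (non-descendants of Cholesterol, excluding Cholesterol and Genotype): {Exercise, Smoking}.
Backdoor paths from Cholesterol to Genotype:
  P1: Cholesterol <- Exercise -> Genotype
  P2: Cholesterol <- Smoking -> Stress -> Genotype
  P3: Cholesterol <- Smoking -> Genotype
  P4: Cholesterol <- Smoking -> Diet <- Stress -> Genotype
  P5: Cholesterol <- Smoking -> Diet -> SleepHours <- Stress -> Genotype
The empty set is not sufficient: P1 (Cholesterol <- Exercise -> Genotype) has no collider blocking it and no conditioned non-collider, so it is open.
Try {Exercise, Smoking}:
  P1: blocked at fork node Exercise ∈ conditioning set.
  P2: blocked at fork node Smoking ∈ conditioning set.
  P3: blocked at fork node Smoking ∈ conditioning set.
  P4: blocked at fork node Smoking ∈ conditioning set.
  P5: blocked at fork node Smoking ∈ conditioning set.
{Exercise, Smoking} contains no descendant of Cholesterol and blocks every backdoor path.
Every element of {Exercise, Smoking} is needed (dropping Exercise leaves P1 open; dropping Smoking leaves P2 open), so no proper subset is valid.
Among all size-2 subsets of the eligible variables, only {Exercise, Smoking} blocks every backdoor path, so it is the unique smallest valid adjustment set.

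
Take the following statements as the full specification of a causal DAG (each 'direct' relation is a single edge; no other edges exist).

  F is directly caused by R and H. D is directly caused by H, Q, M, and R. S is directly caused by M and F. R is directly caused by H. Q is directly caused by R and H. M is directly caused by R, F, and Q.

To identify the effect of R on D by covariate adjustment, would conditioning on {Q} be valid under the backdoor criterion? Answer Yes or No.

No

Backdoor paths from R to D (paths whose first edge points into R):
  P1: R <- H -> F -> M <- Q -> D
  P2: R <- H -> F -> M -> D
  P3: R <- H -> F -> S <- M <- Q -> D
  P4: R <- H -> F -> S <- M -> D
  P5: R <- H -> Q -> M -> D
  P6: R <- H -> Q -> D
  P7: R <- H -> D
Condition 1 (no descendant of R in the set): FAILS — Q is a descendant of R.
Condition 2 (every backdoor path blocked by {Q}):
  P1: blocked at collider M (neither it nor any descendant is in the conditioning set).
  P2: open — no interior node is in the conditioning set.
  P3: blocked at collider S (neither it nor any descendant is in the conditioning set).
  P4: blocked at collider S (neither it nor any descendant is in the conditioning set).
  P5: blocked at chain node Q ∈ conditioning set.
  P6: blocked at chain node Q ∈ conditioning set.
  P7: open — no interior node is in the conditioning set.
{Q} does not satisfy the backdoor criterion.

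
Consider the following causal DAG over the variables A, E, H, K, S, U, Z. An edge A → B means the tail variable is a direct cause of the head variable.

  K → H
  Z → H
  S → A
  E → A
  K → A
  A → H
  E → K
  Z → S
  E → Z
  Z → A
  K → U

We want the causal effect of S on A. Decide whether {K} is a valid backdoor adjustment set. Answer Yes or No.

No

Backdoor paths from S to A (paths whose first edge points into S):
  P1: S <- Z <- E -> K -> A
  P2: S <- Z <- E -> K -> H <- A
  P3: S <- Z <- E -> A
  P4: S <- Z -> A
  P5: S <- Z -> H <- K <- E -> A
  P6: S <- Z -> H <- K -> A
  P7: S <- Z -> H <- A
Condition 1 (no descendant of S in the set): holds — descendants of S are {A, H}; none are in {K}.
Condition 2 (every backdoor path blocked by {K}):
  P1: blocked at chain node K ∈ conditioning set.
  P2: blocked at chain node K ∈ conditioning set.
  P3: open — no interior node is in the conditioning set.
  P4: open — no interior node is in the conditioning set.
  P5: blocked at collider H (neither it nor any descendant is in the conditioning set).
  P6: blocked at collider H (neither it nor any descendant is in the conditioning set).
  P7: blocked at collider H (neither it nor any descendant is in the conditioning set).
{K} does not satisfy the backdoor criterion.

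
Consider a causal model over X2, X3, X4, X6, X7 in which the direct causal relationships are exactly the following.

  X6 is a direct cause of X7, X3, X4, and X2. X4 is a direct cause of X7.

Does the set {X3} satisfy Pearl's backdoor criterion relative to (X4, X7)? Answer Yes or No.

Backdoor paths from X4 to X7 (paths whose first edge points into X4):
  P1: X4 <- X6 -> X7
Condition 1 (no descendant of X4 in the set): holds — descendants of X4 are {X7}; none are in {X3}.
Condition 2 (every backdoor path blocked by {X3}):
  P1: open — no interior node is in the conditioning set.
{X3} does not satisfy the backdoor criterion.

No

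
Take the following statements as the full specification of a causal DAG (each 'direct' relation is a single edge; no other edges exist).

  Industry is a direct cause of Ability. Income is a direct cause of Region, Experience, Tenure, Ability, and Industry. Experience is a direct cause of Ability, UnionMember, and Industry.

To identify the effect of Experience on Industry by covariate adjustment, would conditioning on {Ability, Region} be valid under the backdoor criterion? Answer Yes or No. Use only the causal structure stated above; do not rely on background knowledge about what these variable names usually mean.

No

Backdoor paths from Experience to Industry (paths whose first edge points into Experience):
  P1: Experience <- Income -> Industry
  P2: Experience <- Income -> Ability <- Industry
Condition 1 (no descendant of Experience in the set): FAILS — Ability is a descendant of Experience.
Condition 2 (every backdoor path blocked by {Ability, Region}):
  P1: open — no interior node is in the conditioning set.
  P2: open — collider(s) Ability are conditioned on (or have a conditioned descendant) and no non-collider on the path is in the set.
{Ability, Region} does not satisfy the backdoor criterion.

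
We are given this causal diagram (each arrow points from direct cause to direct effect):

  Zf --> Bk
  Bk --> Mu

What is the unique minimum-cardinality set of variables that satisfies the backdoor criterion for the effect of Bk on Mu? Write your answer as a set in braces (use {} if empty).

Variables eligible for adjustment (non-descendants of Bk, excluding Bk and Mu): {Zf}.
Backdoor paths from Bk to Mu:
  (none)
With no backdoor paths the empty set already satisfies the criterion, and it is trivially minimal.

{}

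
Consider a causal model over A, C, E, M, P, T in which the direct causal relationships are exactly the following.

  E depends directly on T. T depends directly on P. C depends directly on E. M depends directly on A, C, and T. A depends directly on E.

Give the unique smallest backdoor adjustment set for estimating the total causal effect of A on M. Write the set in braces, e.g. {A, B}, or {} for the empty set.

{E}

Variables eligible for adjustment (non-descendants of A, excluding A and M): {C, E, P, T}.
Backdoor paths from A to M:
  P1: A <- E <- T -> M
  P2: A <- E -> C -> M
The empty set is not sufficient: P1 (A <- E <- T -> M) has no collider blocking it and no conditioned non-collider, so it is open.
Try {E}:
  P1: blocked at chain node E ∈ conditioning set.
  P2: blocked at fork node E ∈ conditioning set.
{E} contains no descendant of A and blocks every backdoor path.
No other singleton works — e.g. {P} leaves P1 open — so {E} is the unique smallest valid adjustment set.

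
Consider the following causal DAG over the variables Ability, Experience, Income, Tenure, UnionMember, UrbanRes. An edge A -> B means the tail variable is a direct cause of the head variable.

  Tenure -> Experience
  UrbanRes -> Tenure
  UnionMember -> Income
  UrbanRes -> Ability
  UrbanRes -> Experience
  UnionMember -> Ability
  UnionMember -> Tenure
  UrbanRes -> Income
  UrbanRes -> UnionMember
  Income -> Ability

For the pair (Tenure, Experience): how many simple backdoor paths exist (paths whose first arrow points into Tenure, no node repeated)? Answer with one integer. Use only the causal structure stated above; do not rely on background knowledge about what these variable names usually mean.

6

A backdoor path from Tenure to Experience is any simple undirected path whose first edge points into Tenure (i.e. leaves Tenure via a parent).
Parents of Tenure: {UnionMember, UrbanRes}.
Enumerating:
  P1: Tenure <- UrbanRes -> Experience
  P2: Tenure <- UnionMember <- UrbanRes -> Experience
  P3: Tenure <- UnionMember -> Income <- UrbanRes -> Experience
  P4: Tenure <- UnionMember -> Income -> Ability <- UrbanRes -> Experience
  P5: Tenure <- UnionMember -> Ability <- UrbanRes -> Experience
  P6: Tenure <- UnionMember -> Ability <- Income <- UrbanRes -> Experience
That exhausts the simple backdoor paths. Count: 6.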